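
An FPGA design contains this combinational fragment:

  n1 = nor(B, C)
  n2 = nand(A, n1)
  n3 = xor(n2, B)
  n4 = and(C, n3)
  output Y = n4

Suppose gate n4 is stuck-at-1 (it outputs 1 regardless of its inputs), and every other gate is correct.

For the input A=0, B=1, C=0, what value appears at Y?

Propagate with n4 forced: n1=0, n2=1, n3=0, n4=1 [stuck-at-1].
So Y = 1. (Without the fault it would be 0.)

1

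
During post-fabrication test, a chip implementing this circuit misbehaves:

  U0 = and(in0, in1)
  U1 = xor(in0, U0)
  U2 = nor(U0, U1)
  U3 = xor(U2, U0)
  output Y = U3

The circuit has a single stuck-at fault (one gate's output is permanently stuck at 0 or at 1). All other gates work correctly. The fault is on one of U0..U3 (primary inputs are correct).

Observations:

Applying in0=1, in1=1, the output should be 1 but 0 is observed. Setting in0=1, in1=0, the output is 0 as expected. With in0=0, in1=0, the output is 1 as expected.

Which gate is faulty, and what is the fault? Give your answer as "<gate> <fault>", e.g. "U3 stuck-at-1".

Fault-free values for test 1 (in0=1, in1=1): U0=1, U1=0, U2=0, U3=1, giving Y=1. Observed 0.
Test 1: faults giving observed 0 are {U0 stuck-at-0, U2 stuck-at-1, U3 stuck-at-0}.
Test 2 (in0=1, in1=0): fault-free U0=0, U1=1, U2=0, U3=0 → 0; observed 0. Eliminates U2 stuck-at-1.
Test 3 (in0=0, in1=0): fault-free U0=0, U1=0, U2=1, U3=1 → 1; observed 1. Eliminates U3 stuck-at-0.
Only U0 stuck-at-0 is consistent with every test.

U0 stuck-at-0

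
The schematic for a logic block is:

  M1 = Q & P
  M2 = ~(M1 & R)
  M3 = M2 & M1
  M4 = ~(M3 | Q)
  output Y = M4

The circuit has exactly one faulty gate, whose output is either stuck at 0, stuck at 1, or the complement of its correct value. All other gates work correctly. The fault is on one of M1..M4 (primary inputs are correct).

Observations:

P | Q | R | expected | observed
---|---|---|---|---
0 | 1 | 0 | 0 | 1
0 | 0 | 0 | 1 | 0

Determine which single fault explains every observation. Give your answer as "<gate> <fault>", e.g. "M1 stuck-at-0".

Fault-free values for test 1 (P=0, Q=1, R=0): M1=0, M2=1, M3=0, M4=0, giving Y=0. Observed 1.
Test 1: faults giving observed 1 are {M4 stuck-at-1, M4 inverted output}.
Test 2 (P=0, Q=0, R=0): fault-free M1=0, M2=1, M3=0, M4=1 → 1; observed 0. Eliminates M4 stuck-at-1.
Only M4 inverted output is consistent with every test.

M4 inverted output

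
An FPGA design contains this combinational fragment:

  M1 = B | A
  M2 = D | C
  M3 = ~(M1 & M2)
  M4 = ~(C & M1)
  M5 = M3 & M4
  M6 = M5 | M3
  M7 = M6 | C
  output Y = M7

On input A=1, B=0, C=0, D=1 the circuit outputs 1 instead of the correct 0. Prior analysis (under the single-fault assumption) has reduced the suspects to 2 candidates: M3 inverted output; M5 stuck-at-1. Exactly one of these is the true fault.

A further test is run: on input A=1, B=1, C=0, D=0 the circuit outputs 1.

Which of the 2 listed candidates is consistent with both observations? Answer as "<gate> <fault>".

M5 stuck-at-1

Evaluate each candidate on input A=1, B=1, C=0, D=0:
  M3 inverted output: M1=1, M2=0, M3=0 [inverted output], M4=1, M5=0, M6=0, M7=0 → 0 — eliminated
  M5 stuck-at-1: M1=1, M2=0, M3=1, M4=1, M5=1 [stuck-at-1], M6=1, M7=1 → 1 — matches
Only M5 stuck-at-1 reproduces the observed 1.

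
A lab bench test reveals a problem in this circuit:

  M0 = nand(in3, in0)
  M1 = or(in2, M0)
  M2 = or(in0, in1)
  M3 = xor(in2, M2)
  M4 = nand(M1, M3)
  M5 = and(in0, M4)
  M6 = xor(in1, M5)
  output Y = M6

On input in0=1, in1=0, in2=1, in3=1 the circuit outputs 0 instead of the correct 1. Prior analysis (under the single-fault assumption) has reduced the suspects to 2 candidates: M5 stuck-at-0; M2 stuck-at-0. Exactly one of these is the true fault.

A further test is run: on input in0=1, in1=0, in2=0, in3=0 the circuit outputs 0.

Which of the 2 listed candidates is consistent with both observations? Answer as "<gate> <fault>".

M5 stuck-at-0

Evaluate each candidate on input in0=1, in1=0, in2=0, in3=0:
  M5 stuck-at-0: M0=1, M1=1, M2=1, M3=1, M4=0, M5=0 [stuck-at-0], M6=0 → 0 — matches
  M2 stuck-at-0: M0=1, M1=1, M2=0 [stuck-at-0], M3=0, M4=1, M5=1, M6=1 → 1 — eliminated
Only M5 stuck-at-0 reproduces the observed 0.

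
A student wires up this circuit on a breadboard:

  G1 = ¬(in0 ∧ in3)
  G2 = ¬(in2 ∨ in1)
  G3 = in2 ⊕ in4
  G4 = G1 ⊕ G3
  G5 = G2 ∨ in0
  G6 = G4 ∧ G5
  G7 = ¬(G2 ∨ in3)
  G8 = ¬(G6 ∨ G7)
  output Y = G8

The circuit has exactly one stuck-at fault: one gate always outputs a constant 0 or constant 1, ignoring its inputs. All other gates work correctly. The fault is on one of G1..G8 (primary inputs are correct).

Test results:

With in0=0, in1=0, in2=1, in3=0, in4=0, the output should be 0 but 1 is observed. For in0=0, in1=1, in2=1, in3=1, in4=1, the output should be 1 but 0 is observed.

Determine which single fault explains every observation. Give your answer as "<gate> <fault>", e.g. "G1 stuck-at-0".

Fault-free values for test 1 (in0=0, in1=0, in2=1, in3=0, in4=0): G1=1, G2=0, G3=1, G4=0, G5=0, G6=0, G7=1, G8=0, giving Y=0. Observed 1.
Test 1: faults giving observed 1 are {G2 stuck-at-1, G7 stuck-at-0, G8 stuck-at-1}.
Test 2 (in0=0, in1=1, in2=1, in3=1, in4=1): fault-free G1=1, G2=0, G3=0, G4=1, G5=0, G6=0, G7=0, G8=1 → 1; observed 0. Eliminates G7 stuck-at-0, G8 stuck-at-1.
Only G2 stuck-at-1 is consistent with every test.

G2 stuck-at-1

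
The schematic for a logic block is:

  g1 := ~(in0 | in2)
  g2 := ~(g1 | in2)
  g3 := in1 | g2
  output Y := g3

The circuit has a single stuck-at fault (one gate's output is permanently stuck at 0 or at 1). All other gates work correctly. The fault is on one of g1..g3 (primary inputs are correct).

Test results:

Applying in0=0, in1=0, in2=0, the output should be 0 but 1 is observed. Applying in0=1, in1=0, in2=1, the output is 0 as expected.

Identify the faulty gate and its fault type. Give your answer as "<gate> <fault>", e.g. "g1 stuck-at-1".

Fault-free values for test 1 (in0=0, in1=0, in2=0): g1=1, g2=0, g3=0, giving Y=0. Observed 1.
Test 1: faults giving observed 1 are {g1 stuck-at-0, g2 stuck-at-1, g3 stuck-at-1}.
Test 2 (in0=1, in1=0, in2=1): fault-free g1=0, g2=0, g3=0 → 0; observed 0. Eliminates g2 stuck-at-1, g3 stuck-at-1.
Only g1 stuck-at-0 is consistent with every test.

g1 stuck-at-0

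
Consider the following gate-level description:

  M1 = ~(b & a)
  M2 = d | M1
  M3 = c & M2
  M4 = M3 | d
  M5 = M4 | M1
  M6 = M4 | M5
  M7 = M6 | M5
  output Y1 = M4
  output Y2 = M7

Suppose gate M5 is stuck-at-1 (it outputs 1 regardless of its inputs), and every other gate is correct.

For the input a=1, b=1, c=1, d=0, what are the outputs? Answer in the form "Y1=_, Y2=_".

Y1=0, Y2=1

Propagate with M5 forced: M1=0, M2=0, M3=0, M4=0, M5=1 [stuck-at-1], M6=1, M7=1.
So the outputs are Y1=0, Y2=1. (Without the fault they would be Y1=0, Y2=0.)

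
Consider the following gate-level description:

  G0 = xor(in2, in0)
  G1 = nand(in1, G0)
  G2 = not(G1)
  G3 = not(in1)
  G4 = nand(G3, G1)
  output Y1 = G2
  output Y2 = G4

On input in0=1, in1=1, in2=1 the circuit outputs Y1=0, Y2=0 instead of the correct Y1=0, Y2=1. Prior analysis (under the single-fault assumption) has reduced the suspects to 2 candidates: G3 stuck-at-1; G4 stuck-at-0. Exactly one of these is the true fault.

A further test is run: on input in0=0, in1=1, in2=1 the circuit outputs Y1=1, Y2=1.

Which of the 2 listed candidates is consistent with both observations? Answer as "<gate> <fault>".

G3 stuck-at-1

Evaluate each candidate on input in0=0, in1=1, in2=1:
  G3 stuck-at-1: G0=1, G1=0, G2=1, G3=1 [stuck-at-1], G4=1 → Y1=1, Y2=1 — matches
  G4 stuck-at-0: G0=1, G1=0, G2=1, G3=0, G4=0 [stuck-at-0] → Y1=1, Y2=0 — eliminated
Only G3 stuck-at-1 reproduces the observed Y1=1, Y2=1.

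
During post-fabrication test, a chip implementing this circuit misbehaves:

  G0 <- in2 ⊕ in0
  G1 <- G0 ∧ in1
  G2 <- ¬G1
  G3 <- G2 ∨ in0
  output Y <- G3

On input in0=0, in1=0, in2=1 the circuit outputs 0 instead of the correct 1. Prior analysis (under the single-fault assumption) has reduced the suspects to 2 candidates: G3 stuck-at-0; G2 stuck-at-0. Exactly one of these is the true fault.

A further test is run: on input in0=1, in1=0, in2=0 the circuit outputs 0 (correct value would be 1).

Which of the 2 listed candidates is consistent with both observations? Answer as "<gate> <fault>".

Evaluate each candidate on input in0=1, in1=0, in2=0:
  G3 stuck-at-0: G0=1, G1=0, G2=1, G3=0 [stuck-at-0] → 0 — matches
  G2 stuck-at-0: G0=1, G1=0, G2=0 [stuck-at-0], G3=1 → 1 — eliminated
Only G3 stuck-at-0 reproduces the observed 0.

G3 stuck-at-0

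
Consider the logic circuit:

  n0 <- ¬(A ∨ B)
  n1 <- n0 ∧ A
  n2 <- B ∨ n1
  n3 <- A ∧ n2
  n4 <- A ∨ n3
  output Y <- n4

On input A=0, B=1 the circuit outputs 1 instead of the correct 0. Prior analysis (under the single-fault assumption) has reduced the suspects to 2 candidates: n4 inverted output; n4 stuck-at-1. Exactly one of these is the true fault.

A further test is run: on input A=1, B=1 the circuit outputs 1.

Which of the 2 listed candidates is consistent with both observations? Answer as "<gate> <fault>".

Evaluate each candidate on input A=1, B=1:
  n4 inverted output: n0=0, n1=0, n2=1, n3=1, n4=0 [inverted output] → 0 — eliminated
  n4 stuck-at-1: n0=0, n1=0, n2=1, n3=1, n4=1 [stuck-at-1] → 1 — matches
Only n4 stuck-at-1 reproduces the observed 1.

n4 stuck-at-1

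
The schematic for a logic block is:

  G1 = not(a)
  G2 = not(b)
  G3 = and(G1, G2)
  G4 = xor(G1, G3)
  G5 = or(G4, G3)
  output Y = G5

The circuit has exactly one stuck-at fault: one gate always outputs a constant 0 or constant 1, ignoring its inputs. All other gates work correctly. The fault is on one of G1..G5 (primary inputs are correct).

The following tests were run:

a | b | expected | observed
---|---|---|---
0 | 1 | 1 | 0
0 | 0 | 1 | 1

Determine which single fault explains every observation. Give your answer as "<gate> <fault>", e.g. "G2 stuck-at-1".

Fault-free values for test 1 (a=0, b=1): G1=1, G2=0, G3=0, G4=1, G5=1, giving Y=1. Observed 0.
Test 1: faults giving observed 0 are {G1 stuck-at-0, G4 stuck-at-0, G5 stuck-at-0}.
Test 2 (a=0, b=0): fault-free G1=1, G2=1, G3=1, G4=0, G5=1 → 1; observed 1. Eliminates G1 stuck-at-0, G5 stuck-at-0.
Only G4 stuck-at-0 is consistent with every test.

G4 stuck-at-0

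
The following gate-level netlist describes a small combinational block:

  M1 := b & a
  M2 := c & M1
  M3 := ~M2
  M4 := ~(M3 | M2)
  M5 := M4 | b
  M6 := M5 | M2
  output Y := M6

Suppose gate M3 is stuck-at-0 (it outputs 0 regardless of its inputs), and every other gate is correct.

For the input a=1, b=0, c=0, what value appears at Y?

1

Propagate with M3 forced: M1=0, M2=0, M3=0 [stuck-at-0], M4=1, M5=1, M6=1.
So Y = 1. (Without the fault it would be 0.)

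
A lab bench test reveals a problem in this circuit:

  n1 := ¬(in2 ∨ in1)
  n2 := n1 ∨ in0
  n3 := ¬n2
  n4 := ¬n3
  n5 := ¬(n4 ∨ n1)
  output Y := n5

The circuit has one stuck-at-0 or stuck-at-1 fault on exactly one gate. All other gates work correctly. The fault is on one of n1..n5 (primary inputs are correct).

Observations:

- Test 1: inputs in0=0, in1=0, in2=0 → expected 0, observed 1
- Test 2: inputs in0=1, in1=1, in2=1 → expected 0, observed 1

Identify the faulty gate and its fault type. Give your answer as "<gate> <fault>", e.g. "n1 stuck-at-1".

n5 stuck-at-1

Fault-free values for test 1 (in0=0, in1=0, in2=0): n1=1, n2=1, n3=0, n4=1, n5=0, giving Y=0. Observed 1.
Test 1: faults giving observed 1 are {n1 stuck-at-0, n5 stuck-at-1}.
Test 2 (in0=1, in1=1, in2=1): fault-free n1=0, n2=1, n3=0, n4=1, n5=0 → 0; observed 1. Eliminates n1 stuck-at-0.
Only n5 stuck-at-1 is consistent with every test.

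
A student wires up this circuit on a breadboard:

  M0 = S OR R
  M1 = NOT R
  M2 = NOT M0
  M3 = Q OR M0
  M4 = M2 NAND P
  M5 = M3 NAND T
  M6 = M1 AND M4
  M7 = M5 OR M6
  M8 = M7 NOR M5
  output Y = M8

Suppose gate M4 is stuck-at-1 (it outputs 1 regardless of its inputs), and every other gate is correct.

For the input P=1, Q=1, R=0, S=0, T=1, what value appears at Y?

Propagate with M4 forced: M0=0, M1=1, M2=1, M3=1, M4=1 [stuck-at-1], M5=0, M6=1, M7=1, M8=0.
So Y = 0. (Without the fault it would be 1.)

0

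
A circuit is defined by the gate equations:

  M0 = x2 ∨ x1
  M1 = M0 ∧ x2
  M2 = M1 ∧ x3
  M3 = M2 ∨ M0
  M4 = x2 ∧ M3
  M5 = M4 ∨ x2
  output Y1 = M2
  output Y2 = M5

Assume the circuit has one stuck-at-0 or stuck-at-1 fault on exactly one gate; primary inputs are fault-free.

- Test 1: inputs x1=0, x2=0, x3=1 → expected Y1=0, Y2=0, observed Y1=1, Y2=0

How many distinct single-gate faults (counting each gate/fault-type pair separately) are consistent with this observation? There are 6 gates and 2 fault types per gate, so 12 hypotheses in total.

Fault-free: M0=0, M1=0, M2=0, M3=0, M4=0, M5=0 → Y1=0, Y2=0. Observed Y1=1, Y2=0.
  M0 stuck-at-0: output Y1=0, Y2=0 ✗
  M0 stuck-at-1: output Y1=0, Y2=0 ✗
  M1 stuck-at-0: output Y1=0, Y2=0 ✗
  M1 stuck-at-1: output Y1=1, Y2=0 ✓
  M2 stuck-at-0: output Y1=0, Y2=0 ✗
  M2 stuck-at-1: output Y1=1, Y2=0 ✓
  M3 stuck-at-0: output Y1=0, Y2=0 ✗
  M3 stuck-at-1: output Y1=0, Y2=0 ✗
  M4 stuck-at-0: output Y1=0, Y2=0 ✗
  M4 stuck-at-1: output Y1=0, Y2=1 ✗
  M5 stuck-at-0: output Y1=0, Y2=0 ✗
  M5 stuck-at-1: output Y1=0, Y2=1 ✗
Consistent faults: {M1 stuck-at-1, M2 stuck-at-1} — 2 in all.

2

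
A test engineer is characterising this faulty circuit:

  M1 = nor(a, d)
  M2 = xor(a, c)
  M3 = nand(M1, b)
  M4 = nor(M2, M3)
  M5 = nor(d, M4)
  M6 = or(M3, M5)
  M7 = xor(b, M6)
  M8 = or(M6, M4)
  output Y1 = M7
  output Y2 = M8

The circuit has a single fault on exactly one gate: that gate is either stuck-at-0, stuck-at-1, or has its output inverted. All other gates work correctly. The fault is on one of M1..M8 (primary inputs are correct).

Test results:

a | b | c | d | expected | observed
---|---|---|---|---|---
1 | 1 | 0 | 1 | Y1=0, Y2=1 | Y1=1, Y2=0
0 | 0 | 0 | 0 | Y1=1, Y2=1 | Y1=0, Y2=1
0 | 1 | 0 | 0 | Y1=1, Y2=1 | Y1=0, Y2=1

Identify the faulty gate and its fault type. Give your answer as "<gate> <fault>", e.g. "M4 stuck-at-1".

M3 inverted output

Fault-free values for test 1 (a=1, b=1, c=0, d=1): M1=0, M2=1, M3=1, M4=0, M5=0, M6=1, M7=0, M8=1, giving Y1=0, Y2=1. Observed Y1=1, Y2=0.
Test 1: faults giving observed Y1=1, Y2=0 are {M1 stuck-at-1, M1 inverted output, M3 stuck-at-0, M3 inverted output, M6 stuck-at-0, M6 inverted output}.
Test 2 (a=0, b=0, c=0, d=0): fault-free M1=1, M2=0, M3=1, M4=0, M5=1, M6=1, M7=1, M8=1 → Y1=1, Y2=1; observed Y1=0, Y2=1. Eliminates M1 stuck-at-1, M1 inverted output, M6 stuck-at-0, M6 inverted output.
Test 3 (a=0, b=1, c=0, d=0): fault-free M1=1, M2=0, M3=0, M4=1, M5=0, M6=0, M7=1, M8=1 → Y1=1, Y2=1; observed Y1=0, Y2=1. Eliminates M3 stuck-at-0.
Only M3 inverted output is consistent with every test.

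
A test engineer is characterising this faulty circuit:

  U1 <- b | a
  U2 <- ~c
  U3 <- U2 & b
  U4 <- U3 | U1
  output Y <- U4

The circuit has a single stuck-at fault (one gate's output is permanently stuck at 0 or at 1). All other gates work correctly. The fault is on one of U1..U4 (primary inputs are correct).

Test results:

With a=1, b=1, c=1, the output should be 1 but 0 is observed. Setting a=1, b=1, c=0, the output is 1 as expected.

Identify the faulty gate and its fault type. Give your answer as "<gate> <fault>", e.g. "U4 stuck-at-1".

U1 stuck-at-0

Fault-free values for test 1 (a=1, b=1, c=1): U1=1, U2=0, U3=0, U4=1, giving Y=1. Observed 0.
Test 1: faults giving observed 0 are {U1 stuck-at-0, U4 stuck-at-0}.
Test 2 (a=1, b=1, c=0): fault-free U1=1, U2=1, U3=1, U4=1 → 1; observed 1. Eliminates U4 stuck-at-0.
Only U1 stuck-at-0 is consistent with every test.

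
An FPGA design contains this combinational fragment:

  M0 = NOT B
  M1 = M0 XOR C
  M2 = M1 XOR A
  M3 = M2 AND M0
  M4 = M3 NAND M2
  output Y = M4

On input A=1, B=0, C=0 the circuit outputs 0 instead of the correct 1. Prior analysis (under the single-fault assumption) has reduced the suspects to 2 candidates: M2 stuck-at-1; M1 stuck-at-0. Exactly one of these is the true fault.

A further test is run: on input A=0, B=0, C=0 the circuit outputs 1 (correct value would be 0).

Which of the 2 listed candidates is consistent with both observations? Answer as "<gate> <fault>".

M1 stuck-at-0

Evaluate each candidate on input A=0, B=0, C=0:
  M2 stuck-at-1: M0=1, M1=1, M2=1 [stuck-at-1], M3=1, M4=0 → 0 — eliminated
  M1 stuck-at-0: M0=1, M1=0 [stuck-at-0], M2=0, M3=0, M4=1 → 1 — matches
Only M1 stuck-at-0 reproduces the observed 1.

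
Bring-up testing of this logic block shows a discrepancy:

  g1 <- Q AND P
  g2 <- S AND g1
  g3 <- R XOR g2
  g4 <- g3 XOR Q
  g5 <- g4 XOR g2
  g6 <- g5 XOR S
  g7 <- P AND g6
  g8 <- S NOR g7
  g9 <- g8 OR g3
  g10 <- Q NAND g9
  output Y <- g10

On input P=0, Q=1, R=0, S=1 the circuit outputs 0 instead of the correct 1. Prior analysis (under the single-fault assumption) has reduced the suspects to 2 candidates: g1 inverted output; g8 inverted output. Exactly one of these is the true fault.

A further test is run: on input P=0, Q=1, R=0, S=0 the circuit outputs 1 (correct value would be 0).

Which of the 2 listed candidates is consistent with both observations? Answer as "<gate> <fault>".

Evaluate each candidate on input P=0, Q=1, R=0, S=0:
  g1 inverted output: g1=1 [inverted output], g2=0, g3=0, g4=1, g5=1, g6=1, g7=0, g8=1, g9=1, g10=0 → 0 — eliminated
  g8 inverted output: g1=0, g2=0, g3=0, g4=1, g5=1, g6=1, g7=0, g8=0 [inverted output], g9=0, g10=1 → 1 — matches
Only g8 inverted output reproduces the observed 1.

g8 inverted output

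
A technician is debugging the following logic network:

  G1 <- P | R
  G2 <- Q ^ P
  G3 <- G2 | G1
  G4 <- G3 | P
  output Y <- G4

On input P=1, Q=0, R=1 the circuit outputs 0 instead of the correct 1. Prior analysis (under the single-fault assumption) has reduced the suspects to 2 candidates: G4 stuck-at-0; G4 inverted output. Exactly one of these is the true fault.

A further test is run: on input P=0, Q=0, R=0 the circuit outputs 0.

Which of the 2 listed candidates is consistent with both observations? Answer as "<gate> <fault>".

Evaluate each candidate on input P=0, Q=0, R=0:
  G4 stuck-at-0: G1=0, G2=0, G3=0, G4=0 [stuck-at-0] → 0 — matches
  G4 inverted output: G1=0, G2=0, G3=0, G4=1 [inverted output] → 1 — eliminated
Only G4 stuck-at-0 reproduces the observed 0.

G4 stuck-at-0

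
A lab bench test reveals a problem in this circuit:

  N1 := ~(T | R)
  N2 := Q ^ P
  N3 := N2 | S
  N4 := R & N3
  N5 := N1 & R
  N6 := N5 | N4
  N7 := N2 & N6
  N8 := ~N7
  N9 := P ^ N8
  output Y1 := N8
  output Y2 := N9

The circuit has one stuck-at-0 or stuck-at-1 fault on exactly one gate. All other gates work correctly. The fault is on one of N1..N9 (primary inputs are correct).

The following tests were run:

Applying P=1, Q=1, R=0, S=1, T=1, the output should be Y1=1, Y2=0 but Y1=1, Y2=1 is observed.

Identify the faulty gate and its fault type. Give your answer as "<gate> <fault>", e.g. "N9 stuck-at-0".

N9 stuck-at-1

Fault-free values for test 1 (P=1, Q=1, R=0, S=1, T=1): N1=0, N2=0, N3=1, N4=0, N5=0, N6=0, N7=0, N8=1, N9=0, giving Y1=1, Y2=0. Observed Y1=1, Y2=1.
Test 1: faults giving observed Y1=1, Y2=1 are {N9 stuck-at-1}.
Only N9 stuck-at-1 is consistent with every test.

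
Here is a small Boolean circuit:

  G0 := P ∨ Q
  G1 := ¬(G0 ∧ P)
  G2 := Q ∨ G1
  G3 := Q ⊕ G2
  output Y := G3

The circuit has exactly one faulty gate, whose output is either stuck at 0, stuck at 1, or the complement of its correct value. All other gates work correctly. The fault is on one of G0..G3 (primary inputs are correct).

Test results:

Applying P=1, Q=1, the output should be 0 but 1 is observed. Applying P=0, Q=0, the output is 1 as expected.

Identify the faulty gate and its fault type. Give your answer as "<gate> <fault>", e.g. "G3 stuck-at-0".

G3 stuck-at-1

Fault-free values for test 1 (P=1, Q=1): G0=1, G1=0, G2=1, G3=0, giving Y=0. Observed 1.
Test 1: faults giving observed 1 are {G2 stuck-at-0, G2 inverted output, G3 stuck-at-1, G3 inverted output}.
Test 2 (P=0, Q=0): fault-free G0=0, G1=1, G2=1, G3=1 → 1; observed 1. Eliminates G2 stuck-at-0, G2 inverted output, G3 inverted output.
Only G3 stuck-at-1 is consistent with every test.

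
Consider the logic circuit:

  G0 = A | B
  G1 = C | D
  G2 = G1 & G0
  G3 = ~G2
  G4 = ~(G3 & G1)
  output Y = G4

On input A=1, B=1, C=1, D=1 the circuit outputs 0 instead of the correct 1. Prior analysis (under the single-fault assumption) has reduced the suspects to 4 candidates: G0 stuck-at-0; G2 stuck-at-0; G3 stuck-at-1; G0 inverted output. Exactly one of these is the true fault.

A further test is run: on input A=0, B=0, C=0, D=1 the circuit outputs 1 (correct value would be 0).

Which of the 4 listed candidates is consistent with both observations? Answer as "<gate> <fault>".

Evaluate each candidate on input A=0, B=0, C=0, D=1:
  G0 stuck-at-0: G0=0 [stuck-at-0], G1=1, G2=0, G3=1, G4=0 → 0 — eliminated
  G2 stuck-at-0: G0=0, G1=1, G2=0 [stuck-at-0], G3=1, G4=0 → 0 — eliminated
  G3 stuck-at-1: G0=0, G1=1, G2=0, G3=1 [stuck-at-1], G4=0 → 0 — eliminated
  G0 inverted output: G0=1 [inverted output], G1=1, G2=1, G3=0, G4=1 → 1 — matches
Only G0 inverted output reproduces the observed 1.

G0 inverted output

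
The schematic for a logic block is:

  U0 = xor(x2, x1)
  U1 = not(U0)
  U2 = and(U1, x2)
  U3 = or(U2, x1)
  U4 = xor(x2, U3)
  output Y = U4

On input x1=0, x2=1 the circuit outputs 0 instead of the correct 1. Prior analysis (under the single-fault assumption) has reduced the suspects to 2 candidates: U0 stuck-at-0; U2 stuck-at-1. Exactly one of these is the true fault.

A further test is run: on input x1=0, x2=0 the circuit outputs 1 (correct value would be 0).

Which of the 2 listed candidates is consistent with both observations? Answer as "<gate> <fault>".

U2 stuck-at-1

Evaluate each candidate on input x1=0, x2=0:
  U0 stuck-at-0: U0=0 [stuck-at-0], U1=1, U2=0, U3=0, U4=0 → 0 — eliminated
  U2 stuck-at-1: U0=0, U1=1, U2=1 [stuck-at-1], U3=1, U4=1 → 1 — matches
Only U2 stuck-at-1 reproduces the observed 1.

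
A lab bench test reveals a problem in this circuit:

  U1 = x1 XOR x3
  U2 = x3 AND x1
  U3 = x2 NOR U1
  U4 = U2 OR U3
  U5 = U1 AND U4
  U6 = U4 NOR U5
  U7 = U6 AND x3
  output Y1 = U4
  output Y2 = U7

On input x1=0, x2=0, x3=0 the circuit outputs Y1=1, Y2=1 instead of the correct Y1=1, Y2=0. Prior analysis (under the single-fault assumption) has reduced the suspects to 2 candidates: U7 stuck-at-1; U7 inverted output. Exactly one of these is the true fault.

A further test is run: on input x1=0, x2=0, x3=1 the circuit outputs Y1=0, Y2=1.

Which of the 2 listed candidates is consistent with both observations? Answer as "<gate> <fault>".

U7 stuck-at-1

Evaluate each candidate on input x1=0, x2=0, x3=1:
  U7 stuck-at-1: U1=1, U2=0, U3=0, U4=0, U5=0, U6=1, U7=1 [stuck-at-1] → Y1=0, Y2=1 — matches
  U7 inverted output: U1=1, U2=0, U3=0, U4=0, U5=0, U6=1, U7=0 [inverted output] → Y1=0, Y2=0 — eliminated
Only U7 stuck-at-1 reproduces the observed Y1=0, Y2=1.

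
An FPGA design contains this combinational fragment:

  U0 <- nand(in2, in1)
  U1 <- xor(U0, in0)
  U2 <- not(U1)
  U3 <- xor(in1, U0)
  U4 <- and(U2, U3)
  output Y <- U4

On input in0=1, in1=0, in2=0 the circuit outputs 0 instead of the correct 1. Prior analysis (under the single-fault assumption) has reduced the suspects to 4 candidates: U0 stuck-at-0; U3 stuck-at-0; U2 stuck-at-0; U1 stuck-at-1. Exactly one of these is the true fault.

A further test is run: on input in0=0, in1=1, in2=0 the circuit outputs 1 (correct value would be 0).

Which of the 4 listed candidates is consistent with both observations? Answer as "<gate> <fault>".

Evaluate each candidate on input in0=0, in1=1, in2=0:
  U0 stuck-at-0: U0=0 [stuck-at-0], U1=0, U2=1, U3=1, U4=1 → 1 — matches
  U3 stuck-at-0: U0=1, U1=1, U2=0, U3=0 [stuck-at-0], U4=0 → 0 — eliminated
  U2 stuck-at-0: U0=1, U1=1, U2=0 [stuck-at-0], U3=0, U4=0 → 0 — eliminated
  U1 stuck-at-1: U0=1, U1=1 [stuck-at-1], U2=0, U3=0, U4=0 → 0 — eliminated
Only U0 stuck-at-0 reproduces the observed 1.

U0 stuck-at-0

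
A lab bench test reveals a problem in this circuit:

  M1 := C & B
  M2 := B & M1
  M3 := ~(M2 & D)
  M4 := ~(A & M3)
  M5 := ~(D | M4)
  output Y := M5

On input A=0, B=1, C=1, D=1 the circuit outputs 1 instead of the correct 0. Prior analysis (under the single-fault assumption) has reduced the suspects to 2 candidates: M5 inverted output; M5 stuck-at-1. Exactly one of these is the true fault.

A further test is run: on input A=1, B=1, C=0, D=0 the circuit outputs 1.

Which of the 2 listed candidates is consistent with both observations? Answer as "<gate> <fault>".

Evaluate each candidate on input A=1, B=1, C=0, D=0:
  M5 inverted output: M1=0, M2=0, M3=1, M4=0, M5=0 [inverted output] → 0 — eliminated
  M5 stuck-at-1: M1=0, M2=0, M3=1, M4=0, M5=1 [stuck-at-1] → 1 — matches
Only M5 stuck-at-1 reproduces the observed 1.

M5 stuck-at-1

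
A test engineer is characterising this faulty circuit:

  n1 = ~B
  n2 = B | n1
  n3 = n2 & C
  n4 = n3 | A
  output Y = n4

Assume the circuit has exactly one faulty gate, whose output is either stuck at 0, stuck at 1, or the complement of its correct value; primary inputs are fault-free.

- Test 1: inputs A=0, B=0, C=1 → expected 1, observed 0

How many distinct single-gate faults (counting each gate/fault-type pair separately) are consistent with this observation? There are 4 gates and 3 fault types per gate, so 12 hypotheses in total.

Fault-free: n1=1, n2=1, n3=1, n4=1 → 1. Observed 0.
  n1 stuck-at-0: output 0 ✓
  n1 stuck-at-1: output 1 ✗
  n1 inverted output: output 0 ✓
  n2 stuck-at-0: output 0 ✓
  n2 stuck-at-1: output 1 ✗
  n2 inverted output: output 0 ✓
  n3 stuck-at-0: output 0 ✓
  n3 stuck-at-1: output 1 ✗
  n3 inverted output: output 0 ✓
  n4 stuck-at-0: output 0 ✓
  n4 stuck-at-1: output 1 ✗
  n4 inverted output: output 0 ✓
Consistent faults: {n1 stuck-at-0, n1 inverted output, n2 stuck-at-0, n2 inverted output, n3 stuck-at-0, n3 inverted output, n4 stuck-at-0, n4 inverted output} — 8 in all.

8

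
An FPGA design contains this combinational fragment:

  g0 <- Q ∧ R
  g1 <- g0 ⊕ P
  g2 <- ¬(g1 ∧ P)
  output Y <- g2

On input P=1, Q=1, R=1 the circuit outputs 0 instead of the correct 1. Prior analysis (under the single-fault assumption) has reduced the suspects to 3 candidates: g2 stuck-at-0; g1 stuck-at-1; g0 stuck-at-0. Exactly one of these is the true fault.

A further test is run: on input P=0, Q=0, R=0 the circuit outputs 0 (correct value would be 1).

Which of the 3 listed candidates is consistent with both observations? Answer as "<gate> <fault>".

Evaluate each candidate on input P=0, Q=0, R=0:
  g2 stuck-at-0: g0=0, g1=0, g2=0 [stuck-at-0] → 0 — matches
  g1 stuck-at-1: g0=0, g1=1 [stuck-at-1], g2=1 → 1 — eliminated
  g0 stuck-at-0: g0=0 [stuck-at-0], g1=0, g2=1 → 1 — eliminated
Only g2 stuck-at-0 reproduces the observed 0.

g2 stuck-at-0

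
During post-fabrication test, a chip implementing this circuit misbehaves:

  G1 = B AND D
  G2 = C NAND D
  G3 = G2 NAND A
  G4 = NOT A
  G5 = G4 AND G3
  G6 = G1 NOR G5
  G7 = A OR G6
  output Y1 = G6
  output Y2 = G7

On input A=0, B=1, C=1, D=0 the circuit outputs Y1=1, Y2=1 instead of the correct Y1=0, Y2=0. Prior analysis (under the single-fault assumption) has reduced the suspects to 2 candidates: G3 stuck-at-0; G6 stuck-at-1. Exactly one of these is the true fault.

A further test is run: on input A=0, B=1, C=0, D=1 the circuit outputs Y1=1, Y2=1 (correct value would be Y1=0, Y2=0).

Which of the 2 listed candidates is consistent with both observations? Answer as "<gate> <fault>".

G6 stuck-at-1

Evaluate each candidate on input A=0, B=1, C=0, D=1:
  G3 stuck-at-0: G1=1, G2=1, G3=0 [stuck-at-0], G4=1, G5=0, G6=0, G7=0 → Y1=0, Y2=0 — eliminated
  G6 stuck-at-1: G1=1, G2=1, G3=1, G4=1, G5=1, G6=1 [stuck-at-1], G7=1 → Y1=1, Y2=1 — matches
Only G6 stuck-at-1 reproduces the observed Y1=1, Y2=1.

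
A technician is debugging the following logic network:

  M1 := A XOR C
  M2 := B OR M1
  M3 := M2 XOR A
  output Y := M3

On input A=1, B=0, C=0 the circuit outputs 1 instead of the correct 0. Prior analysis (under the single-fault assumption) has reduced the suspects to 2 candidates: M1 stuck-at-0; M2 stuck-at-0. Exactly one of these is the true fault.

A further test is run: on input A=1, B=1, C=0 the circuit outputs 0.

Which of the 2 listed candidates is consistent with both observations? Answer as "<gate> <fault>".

Evaluate each candidate on input A=1, B=1, C=0:
  M1 stuck-at-0: M1=0 [stuck-at-0], M2=1, M3=0 → 0 — matches
  M2 stuck-at-0: M1=1, M2=0 [stuck-at-0], M3=1 → 1 — eliminated
Only M1 stuck-at-0 reproduces the observed 0.

M1 stuck-at-0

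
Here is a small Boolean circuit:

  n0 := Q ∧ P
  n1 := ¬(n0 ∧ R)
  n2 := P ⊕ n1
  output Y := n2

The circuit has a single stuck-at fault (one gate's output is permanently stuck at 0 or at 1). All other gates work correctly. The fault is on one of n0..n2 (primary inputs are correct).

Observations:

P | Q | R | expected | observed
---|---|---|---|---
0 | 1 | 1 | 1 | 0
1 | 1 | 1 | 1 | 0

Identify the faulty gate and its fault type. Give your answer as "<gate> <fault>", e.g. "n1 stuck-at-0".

Fault-free values for test 1 (P=0, Q=1, R=1): n0=0, n1=1, n2=1, giving Y=1. Observed 0.
Test 1: faults giving observed 0 are {n0 stuck-at-1, n1 stuck-at-0, n2 stuck-at-0}.
Test 2 (P=1, Q=1, R=1): fault-free n0=1, n1=0, n2=1 → 1; observed 0. Eliminates n0 stuck-at-1, n1 stuck-at-0.
Only n2 stuck-at-0 is consistent with every test.

n2 stuck-at-0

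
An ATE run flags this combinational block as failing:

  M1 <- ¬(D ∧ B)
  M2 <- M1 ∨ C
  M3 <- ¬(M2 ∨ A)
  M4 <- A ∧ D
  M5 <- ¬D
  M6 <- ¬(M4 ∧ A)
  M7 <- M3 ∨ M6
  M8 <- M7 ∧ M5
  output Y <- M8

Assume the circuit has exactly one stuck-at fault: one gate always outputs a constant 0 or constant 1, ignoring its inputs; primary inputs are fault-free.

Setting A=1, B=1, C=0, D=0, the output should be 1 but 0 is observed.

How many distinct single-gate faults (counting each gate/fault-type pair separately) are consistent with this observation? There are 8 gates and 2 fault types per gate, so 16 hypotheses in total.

Fault-free: M1=1, M2=1, M3=0, M4=0, M5=1, M6=1, M7=1, M8=1 → 1. Observed 0.
  M1: none of the 2 fault types match ✗
  M2: none of the 2 fault types match ✗
  M3: none of the 2 fault types match ✗
  M4: stuck-at-1 ✓; others ✗
  M5: stuck-at-0 ✓; others ✗
  M6: stuck-at-0 ✓; others ✗
  M7: stuck-at-0 ✓; others ✗
  M8: stuck-at-0 ✓; others ✗
Consistent faults: {M4 stuck-at-1, M5 stuck-at-0, M6 stuck-at-0, M7 stuck-at-0, M8 stuck-at-0} — 5 in all.

5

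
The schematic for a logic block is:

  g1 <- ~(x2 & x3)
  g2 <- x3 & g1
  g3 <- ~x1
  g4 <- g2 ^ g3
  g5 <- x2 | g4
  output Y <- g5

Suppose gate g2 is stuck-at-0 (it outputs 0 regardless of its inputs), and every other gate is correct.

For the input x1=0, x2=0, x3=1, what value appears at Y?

Propagate with g2 forced: g1=1, g2=0 [stuck-at-0], g3=1, g4=1, g5=1.
So Y = 1. (Without the fault it would be 0.)

1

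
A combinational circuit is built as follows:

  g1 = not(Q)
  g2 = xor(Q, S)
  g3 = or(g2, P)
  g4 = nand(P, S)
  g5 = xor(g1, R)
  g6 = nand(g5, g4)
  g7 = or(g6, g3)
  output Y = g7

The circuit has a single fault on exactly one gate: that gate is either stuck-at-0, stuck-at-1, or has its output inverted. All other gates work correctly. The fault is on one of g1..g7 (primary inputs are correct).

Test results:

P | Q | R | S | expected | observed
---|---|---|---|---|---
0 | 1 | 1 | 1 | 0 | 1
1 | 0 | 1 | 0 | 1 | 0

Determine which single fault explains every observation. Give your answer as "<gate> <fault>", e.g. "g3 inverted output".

g7 inverted output

Fault-free values for test 1 (P=0, Q=1, R=1, S=1): g1=0, g2=0, g3=0, g4=1, g5=1, g6=0, g7=0, giving Y=0. Observed 1.
Test 1: faults giving observed 1 are {g1 stuck-at-1, g1 inverted output, g2 stuck-at-1, g2 inverted output, g3 stuck-at-1, g3 inverted output, g4 stuck-at-0, g4 inverted output, g5 stuck-at-0, g5 inverted output, g6 stuck-at-1, g6 inverted output, g7 stuck-at-1, g7 inverted output}.
Test 2 (P=1, Q=0, R=1, S=0): fault-free g1=1, g2=0, g3=1, g4=1, g5=0, g6=1, g7=1 → 1; observed 0. Eliminates g1 stuck-at-1, g1 inverted output, g2 stuck-at-1, g2 inverted output, g3 stuck-at-1, g3 inverted output, g4 stuck-at-0, g4 inverted output, g5 stuck-at-0, g5 inverted output, g6 stuck-at-1, g6 inverted output, g7 stuck-at-1.
Only g7 inverted output is consistent with every test.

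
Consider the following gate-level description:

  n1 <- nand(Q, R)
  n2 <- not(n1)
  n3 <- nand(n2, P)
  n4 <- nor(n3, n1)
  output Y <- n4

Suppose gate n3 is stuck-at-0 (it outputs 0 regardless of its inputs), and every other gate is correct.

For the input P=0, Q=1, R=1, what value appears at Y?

Propagate with n3 forced: n1=0, n2=1, n3=0 [stuck-at-0], n4=1.
So Y = 1. (Without the fault it would be 0.)

1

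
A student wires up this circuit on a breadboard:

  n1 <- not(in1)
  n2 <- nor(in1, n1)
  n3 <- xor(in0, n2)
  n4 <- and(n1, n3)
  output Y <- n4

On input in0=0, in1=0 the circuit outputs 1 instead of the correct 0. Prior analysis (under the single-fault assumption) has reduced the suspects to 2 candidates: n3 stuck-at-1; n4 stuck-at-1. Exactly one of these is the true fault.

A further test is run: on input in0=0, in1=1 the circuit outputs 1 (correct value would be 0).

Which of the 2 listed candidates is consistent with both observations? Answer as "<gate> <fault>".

n4 stuck-at-1

Evaluate each candidate on input in0=0, in1=1:
  n3 stuck-at-1: n1=0, n2=0, n3=1 [stuck-at-1], n4=0 → 0 — eliminated
  n4 stuck-at-1: n1=0, n2=0, n3=0, n4=1 [stuck-at-1] → 1 — matches
Only n4 stuck-at-1 reproduces the observed 1.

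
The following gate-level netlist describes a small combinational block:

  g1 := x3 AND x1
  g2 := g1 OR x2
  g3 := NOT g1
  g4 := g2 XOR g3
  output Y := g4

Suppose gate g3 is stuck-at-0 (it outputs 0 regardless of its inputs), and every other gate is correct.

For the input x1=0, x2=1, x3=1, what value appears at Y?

Propagate with g3 forced: g1=0, g2=1, g3=0 [stuck-at-0], g4=1.
So Y = 1. (Without the fault it would be 0.)

1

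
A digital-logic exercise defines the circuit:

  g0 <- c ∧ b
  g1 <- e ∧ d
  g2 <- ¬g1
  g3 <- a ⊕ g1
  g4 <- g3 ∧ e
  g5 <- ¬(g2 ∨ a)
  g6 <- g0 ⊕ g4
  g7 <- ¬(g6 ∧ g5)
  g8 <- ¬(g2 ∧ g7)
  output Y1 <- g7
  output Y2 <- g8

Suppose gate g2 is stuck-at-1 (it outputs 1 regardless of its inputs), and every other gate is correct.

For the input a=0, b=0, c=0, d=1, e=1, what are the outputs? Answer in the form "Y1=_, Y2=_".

Propagate with g2 forced: g0=0, g1=1, g2=1 [stuck-at-1], g3=1, g4=1, g5=0, g6=1, g7=1, g8=0.
So the outputs are Y1=1, Y2=0. (Without the fault they would be Y1=0, Y2=1.)

Y1=1, Y2=0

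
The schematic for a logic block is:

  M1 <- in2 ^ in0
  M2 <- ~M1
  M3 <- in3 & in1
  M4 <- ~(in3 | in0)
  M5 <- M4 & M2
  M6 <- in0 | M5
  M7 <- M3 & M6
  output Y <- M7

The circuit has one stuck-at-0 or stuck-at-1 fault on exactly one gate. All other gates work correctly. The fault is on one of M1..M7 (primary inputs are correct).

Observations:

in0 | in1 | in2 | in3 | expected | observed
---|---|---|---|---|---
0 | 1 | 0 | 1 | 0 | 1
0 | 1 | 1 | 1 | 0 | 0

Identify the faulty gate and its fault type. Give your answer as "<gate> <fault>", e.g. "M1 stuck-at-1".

M4 stuck-at-1

Fault-free values for test 1 (in0=0, in1=1, in2=0, in3=1): M1=0, M2=1, M3=1, M4=0, M5=0, M6=0, M7=0, giving Y=0. Observed 1.
Test 1: faults giving observed 1 are {M4 stuck-at-1, M5 stuck-at-1, M6 stuck-at-1, M7 stuck-at-1}.
Test 2 (in0=0, in1=1, in2=1, in3=1): fault-free M1=1, M2=0, M3=1, M4=0, M5=0, M6=0, M7=0 → 0; observed 0. Eliminates M5 stuck-at-1, M6 stuck-at-1, M7 stuck-at-1.
Only M4 stuck-at-1 is consistent with every test.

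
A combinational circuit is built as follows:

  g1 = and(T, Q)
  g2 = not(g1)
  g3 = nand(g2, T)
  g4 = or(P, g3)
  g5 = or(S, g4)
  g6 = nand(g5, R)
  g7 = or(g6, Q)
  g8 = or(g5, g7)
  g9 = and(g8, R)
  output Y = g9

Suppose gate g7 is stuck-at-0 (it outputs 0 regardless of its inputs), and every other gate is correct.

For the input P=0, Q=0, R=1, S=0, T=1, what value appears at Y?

Propagate with g7 forced: g1=0, g2=1, g3=0, g4=0, g5=0, g6=1, g7=0 [stuck-at-0], g8=0, g9=0.
So Y = 0. (Without the fault it would be 1.)

0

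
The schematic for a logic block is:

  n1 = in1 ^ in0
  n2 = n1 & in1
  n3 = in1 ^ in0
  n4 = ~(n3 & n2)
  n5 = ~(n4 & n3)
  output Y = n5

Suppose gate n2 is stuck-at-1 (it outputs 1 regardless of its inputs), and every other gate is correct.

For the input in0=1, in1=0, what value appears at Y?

Propagate with n2 forced: n1=1, n2=1 [stuck-at-1], n3=1, n4=0, n5=1.
So Y = 1. (Without the fault it would be 0.)

1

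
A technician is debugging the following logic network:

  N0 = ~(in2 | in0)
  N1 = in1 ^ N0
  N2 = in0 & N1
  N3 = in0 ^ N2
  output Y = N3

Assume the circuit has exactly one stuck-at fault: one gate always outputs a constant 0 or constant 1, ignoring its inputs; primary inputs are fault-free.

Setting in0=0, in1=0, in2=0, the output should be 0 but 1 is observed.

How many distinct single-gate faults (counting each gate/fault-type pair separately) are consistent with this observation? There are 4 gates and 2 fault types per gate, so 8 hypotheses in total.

Fault-free: N0=1, N1=1, N2=0, N3=0 → 0. Observed 1.
  N0 stuck-at-0: output 0 ✗
  N0 stuck-at-1: output 0 ✗
  N1 stuck-at-0: output 0 ✗
  N1 stuck-at-1: output 0 ✗
  N2 stuck-at-0: output 0 ✗
  N2 stuck-at-1: output 1 ✓
  N3 stuck-at-0: output 0 ✗
  N3 stuck-at-1: output 1 ✓
Consistent faults: {N2 stuck-at-1, N3 stuck-at-1} — 2 in all.

2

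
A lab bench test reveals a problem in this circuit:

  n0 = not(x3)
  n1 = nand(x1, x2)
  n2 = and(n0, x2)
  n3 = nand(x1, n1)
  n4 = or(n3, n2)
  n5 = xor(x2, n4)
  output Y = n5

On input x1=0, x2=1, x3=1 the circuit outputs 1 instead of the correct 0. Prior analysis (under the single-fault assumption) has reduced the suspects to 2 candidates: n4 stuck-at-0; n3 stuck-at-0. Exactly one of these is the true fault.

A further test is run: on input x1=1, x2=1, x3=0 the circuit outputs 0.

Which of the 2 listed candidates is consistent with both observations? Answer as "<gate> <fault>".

n3 stuck-at-0

Evaluate each candidate on input x1=1, x2=1, x3=0:
  n4 stuck-at-0: n0=1, n1=0, n2=1, n3=1, n4=0 [stuck-at-0], n5=1 → 1 — eliminated
  n3 stuck-at-0: n0=1, n1=0, n2=1, n3=0 [stuck-at-0], n4=1, n5=0 → 0 — matches
Only n3 stuck-at-0 reproduces the observed 0.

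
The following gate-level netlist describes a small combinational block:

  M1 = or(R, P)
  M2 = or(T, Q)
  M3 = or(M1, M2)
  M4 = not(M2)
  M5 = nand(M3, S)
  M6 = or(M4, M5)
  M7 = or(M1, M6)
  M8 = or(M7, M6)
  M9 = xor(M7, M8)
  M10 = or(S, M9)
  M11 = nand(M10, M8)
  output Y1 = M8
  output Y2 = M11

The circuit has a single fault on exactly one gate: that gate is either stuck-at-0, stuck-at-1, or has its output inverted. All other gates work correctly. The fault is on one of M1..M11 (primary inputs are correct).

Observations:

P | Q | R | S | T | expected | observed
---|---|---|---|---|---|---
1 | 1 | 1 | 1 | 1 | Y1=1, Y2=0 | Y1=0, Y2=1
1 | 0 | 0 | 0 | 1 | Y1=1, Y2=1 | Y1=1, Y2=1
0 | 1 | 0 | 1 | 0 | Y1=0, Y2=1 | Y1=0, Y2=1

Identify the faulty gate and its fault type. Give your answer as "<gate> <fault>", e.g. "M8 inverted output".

Fault-free values for test 1 (P=1, Q=1, R=1, S=1, T=1): M1=1, M2=1, M3=1, M4=0, M5=0, M6=0, M7=1, M8=1, M9=0, M10=1, M11=0, giving Y1=1, Y2=0. Observed Y1=0, Y2=1.
Test 1: faults giving observed Y1=0, Y2=1 are {M1 stuck-at-0, M1 inverted output, M7 stuck-at-0, M7 inverted output, M8 stuck-at-0, M8 inverted output}.
Test 2 (P=1, Q=0, R=0, S=0, T=1): fault-free M1=1, M2=1, M3=1, M4=0, M5=1, M6=1, M7=1, M8=1, M9=0, M10=0, M11=1 → Y1=1, Y2=1; observed Y1=1, Y2=1. Eliminates M7 stuck-at-0, M7 inverted output, M8 stuck-at-0, M8 inverted output.
Test 3 (P=0, Q=1, R=0, S=1, T=0): fault-free M1=0, M2=1, M3=1, M4=0, M5=0, M6=0, M7=0, M8=0, M9=0, M10=1, M11=1 → Y1=0, Y2=1; observed Y1=0, Y2=1. Eliminates M1 inverted output.
Only M1 stuck-at-0 is consistent with every test.

M1 stuck-at-0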